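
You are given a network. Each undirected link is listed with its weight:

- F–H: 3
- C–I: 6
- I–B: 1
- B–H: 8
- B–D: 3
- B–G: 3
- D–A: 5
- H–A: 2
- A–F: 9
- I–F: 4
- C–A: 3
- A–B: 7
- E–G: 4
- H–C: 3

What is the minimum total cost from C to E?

14

Settle nodes by increasing distance from C:
C: 0
A: 3  (via C)
H: 3  (via C)
F: 6  (via H)
I: 6  (via C)
B: 7  (via I)
D: 8  (via A)
G: 10  (via B)
E: 14  (via G)
Shortest route: C → I → B → G → E = 14.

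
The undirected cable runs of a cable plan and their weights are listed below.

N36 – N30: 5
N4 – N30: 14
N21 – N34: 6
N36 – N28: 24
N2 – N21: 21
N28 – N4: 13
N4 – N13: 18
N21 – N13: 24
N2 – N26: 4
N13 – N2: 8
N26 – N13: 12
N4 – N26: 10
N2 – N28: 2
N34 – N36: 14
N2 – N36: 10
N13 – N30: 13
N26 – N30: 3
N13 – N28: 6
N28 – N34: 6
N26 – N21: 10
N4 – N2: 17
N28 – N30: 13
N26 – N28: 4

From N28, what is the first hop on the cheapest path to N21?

N34

Candidate routes:
N28 - N34 - N21: 6+6 = 12
N28 - N2 - N26 - N21: 2+4+10 = 16
N28 - N26 - N21: 4+10 = 14
Cheapest is N28 - N34 - N21 at 12.
So from N28 the first move is to N34.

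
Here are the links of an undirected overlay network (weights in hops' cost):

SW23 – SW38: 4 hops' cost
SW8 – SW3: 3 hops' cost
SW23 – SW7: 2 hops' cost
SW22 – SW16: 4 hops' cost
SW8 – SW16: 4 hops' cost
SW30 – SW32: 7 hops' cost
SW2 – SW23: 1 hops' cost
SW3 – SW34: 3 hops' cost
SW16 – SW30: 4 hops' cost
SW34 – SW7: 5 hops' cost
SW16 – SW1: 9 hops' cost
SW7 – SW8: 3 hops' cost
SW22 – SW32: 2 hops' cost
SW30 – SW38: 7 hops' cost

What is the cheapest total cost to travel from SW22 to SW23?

13 hops' cost

Compare a few routes:
SW22 - SW16 - SW8 - SW7 - SW23: 4+4+3+2 = 13
SW22 - SW16 - SW30 - SW38 - SW23: 4+4+7+4 = 19
The minimum is 13 hops' cost via SW22 - SW16 - SW8 - SW7 - SW23.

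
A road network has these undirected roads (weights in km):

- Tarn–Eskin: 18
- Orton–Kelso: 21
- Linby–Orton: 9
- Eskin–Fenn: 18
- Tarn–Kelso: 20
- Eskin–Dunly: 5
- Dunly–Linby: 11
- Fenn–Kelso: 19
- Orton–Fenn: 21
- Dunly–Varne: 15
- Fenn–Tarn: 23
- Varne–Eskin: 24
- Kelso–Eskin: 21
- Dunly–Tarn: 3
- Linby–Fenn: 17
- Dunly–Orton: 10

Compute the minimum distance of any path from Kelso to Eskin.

21 km

Settle nodes by increasing distance from Kelso:
Kelso: 0
Fenn: 19  (via Kelso)
Tarn: 20  (via Kelso)
Eskin: 21  (via Kelso)
Shortest route: Kelso → Eskin = 21 km.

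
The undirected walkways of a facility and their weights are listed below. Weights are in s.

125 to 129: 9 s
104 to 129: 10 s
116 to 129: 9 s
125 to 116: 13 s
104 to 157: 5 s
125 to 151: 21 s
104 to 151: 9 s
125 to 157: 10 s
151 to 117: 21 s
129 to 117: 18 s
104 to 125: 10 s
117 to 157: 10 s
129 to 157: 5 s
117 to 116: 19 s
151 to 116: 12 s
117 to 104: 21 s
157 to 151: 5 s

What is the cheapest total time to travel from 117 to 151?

Running Dijkstra from 117:
117: 0
157: 10  (via 117)
129: 15  (via 157)
104: 15  (via 157)
151: 15  (via 157)
Shortest route: 117 → 157 → 151 = 15 s.

15 s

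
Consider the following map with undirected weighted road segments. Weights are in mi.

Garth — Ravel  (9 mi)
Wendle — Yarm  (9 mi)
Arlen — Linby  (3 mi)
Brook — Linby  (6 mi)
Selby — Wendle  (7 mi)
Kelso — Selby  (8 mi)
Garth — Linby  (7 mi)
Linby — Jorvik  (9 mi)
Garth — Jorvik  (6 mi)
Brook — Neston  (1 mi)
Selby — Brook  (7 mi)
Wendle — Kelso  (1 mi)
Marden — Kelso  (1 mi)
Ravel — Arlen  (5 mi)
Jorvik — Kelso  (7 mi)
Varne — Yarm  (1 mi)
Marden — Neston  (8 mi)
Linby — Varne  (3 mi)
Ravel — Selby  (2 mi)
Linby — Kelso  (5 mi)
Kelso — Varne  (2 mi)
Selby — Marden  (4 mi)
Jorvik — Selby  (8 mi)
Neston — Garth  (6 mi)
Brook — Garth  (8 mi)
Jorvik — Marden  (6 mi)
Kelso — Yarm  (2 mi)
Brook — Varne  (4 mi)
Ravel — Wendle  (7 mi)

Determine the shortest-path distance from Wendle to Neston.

8 mi

Shortest distances from Wendle:
Wendle: 0
Kelso: 1  (via Wendle)
Marden: 2  (via Kelso)
Yarm: 3  (via Kelso)
Varne: 3  (via Kelso)
Selby: 6  (via Marden)
Linby: 6  (via Kelso)
Ravel: 7  (via Wendle)
Brook: 7  (via Varne)
Jorvik: 8  (via Kelso)
Neston: 8  (via Brook)
Shortest route: Wendle → Kelso → Varne → Brook → Neston = 8 mi.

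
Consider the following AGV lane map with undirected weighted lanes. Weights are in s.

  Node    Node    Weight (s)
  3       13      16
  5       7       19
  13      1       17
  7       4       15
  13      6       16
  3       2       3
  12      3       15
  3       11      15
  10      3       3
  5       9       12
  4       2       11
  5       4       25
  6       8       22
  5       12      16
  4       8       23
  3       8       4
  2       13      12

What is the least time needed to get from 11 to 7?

Compare a few routes:
11–3–8–4–7: 15+4+23+15 = 57
11–3–2–4–7: 15+3+11+15 = 44
Cheapest is 11–3–2–4–7 at 44 s.

44 s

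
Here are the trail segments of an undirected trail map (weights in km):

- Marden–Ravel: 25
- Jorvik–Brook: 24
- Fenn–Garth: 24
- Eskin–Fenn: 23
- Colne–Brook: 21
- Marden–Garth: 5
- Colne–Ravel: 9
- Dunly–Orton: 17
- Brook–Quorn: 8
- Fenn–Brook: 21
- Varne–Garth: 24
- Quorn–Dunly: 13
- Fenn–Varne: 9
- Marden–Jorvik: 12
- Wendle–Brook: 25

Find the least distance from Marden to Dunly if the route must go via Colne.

76 km

Best Marden to Colne: Marden → Ravel → Colne costing 34
Best Colne to Dunly: Colne → Brook → Quorn → Dunly costing 42
Total via Colne: 34 + 42 = 76 km.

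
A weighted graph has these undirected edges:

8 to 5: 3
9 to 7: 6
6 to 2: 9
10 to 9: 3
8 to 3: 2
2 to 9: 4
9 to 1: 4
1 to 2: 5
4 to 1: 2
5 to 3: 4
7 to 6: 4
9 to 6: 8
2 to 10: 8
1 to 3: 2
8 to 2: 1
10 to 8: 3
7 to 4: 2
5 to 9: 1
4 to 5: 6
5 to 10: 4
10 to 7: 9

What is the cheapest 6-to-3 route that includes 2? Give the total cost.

Shortest 6→2: 6–2 = 9
Best 2 to 3: 2–8–3 costing 3
Total via 2: 9 + 3 = 12.

12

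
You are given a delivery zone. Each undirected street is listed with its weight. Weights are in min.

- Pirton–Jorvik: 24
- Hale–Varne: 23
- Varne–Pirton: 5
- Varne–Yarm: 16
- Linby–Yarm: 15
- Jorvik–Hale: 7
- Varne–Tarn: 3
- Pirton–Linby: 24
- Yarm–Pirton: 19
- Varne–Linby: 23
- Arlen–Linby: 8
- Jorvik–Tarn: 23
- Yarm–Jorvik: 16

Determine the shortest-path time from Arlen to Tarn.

34 min

Enumerating some paths:
Arlen–Linby–Pirton–Varne–Tarn: 8+24+5+3 = 40
Arlen–Linby–Varne–Tarn: 8+23+3 = 34
Cheapest is Arlen–Linby–Varne–Tarn at 34 min.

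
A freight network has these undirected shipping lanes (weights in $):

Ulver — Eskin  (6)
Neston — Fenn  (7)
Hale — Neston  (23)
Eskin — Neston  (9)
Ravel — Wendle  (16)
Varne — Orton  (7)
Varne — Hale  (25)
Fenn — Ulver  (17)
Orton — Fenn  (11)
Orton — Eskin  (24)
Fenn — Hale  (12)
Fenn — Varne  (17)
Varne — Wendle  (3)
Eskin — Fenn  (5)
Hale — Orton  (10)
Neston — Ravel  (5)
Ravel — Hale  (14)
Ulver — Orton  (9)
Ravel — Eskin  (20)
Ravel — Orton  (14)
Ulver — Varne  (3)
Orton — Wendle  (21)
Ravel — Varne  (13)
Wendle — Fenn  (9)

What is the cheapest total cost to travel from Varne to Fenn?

Enumerating some paths:
Varne–Wendle–Fenn: 3+9 = 12
Varne–Ulver–Eskin–Fenn: 3+6+5 = 14
Cheapest is Varne–Wendle–Fenn at $12.

$12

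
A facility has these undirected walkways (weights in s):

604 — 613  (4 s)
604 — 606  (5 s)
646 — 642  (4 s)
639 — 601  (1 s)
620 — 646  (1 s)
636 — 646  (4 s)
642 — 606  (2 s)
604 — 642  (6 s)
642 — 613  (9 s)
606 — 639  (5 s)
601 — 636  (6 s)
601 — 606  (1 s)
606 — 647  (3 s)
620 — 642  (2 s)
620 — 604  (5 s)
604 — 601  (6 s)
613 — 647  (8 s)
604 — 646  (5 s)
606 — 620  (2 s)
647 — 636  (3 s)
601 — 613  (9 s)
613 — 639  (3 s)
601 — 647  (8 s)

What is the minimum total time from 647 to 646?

Enumerating some paths:
647 - 606 - 642 - 646: 3+2+4 = 9
647 - 606 - 642 - 620 - 646: 3+2+2+1 = 8
647 - 606 - 620 - 646: 3+2+1 = 6
647 - 636 - 646: 3+4 = 7
The minimum is 6 s via 647 - 606 - 620 - 646.

6 s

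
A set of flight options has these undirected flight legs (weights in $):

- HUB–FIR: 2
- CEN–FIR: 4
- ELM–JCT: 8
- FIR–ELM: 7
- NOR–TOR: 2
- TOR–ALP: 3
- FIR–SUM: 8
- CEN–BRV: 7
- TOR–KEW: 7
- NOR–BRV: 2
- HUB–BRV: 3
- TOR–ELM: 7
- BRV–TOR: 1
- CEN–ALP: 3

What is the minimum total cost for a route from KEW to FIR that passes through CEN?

$17

Shortest KEW→CEN: KEW–TOR–ALP–CEN = 13
Best CEN to FIR: CEN–FIR costing 4
Total via CEN: 13 + 4 = $17.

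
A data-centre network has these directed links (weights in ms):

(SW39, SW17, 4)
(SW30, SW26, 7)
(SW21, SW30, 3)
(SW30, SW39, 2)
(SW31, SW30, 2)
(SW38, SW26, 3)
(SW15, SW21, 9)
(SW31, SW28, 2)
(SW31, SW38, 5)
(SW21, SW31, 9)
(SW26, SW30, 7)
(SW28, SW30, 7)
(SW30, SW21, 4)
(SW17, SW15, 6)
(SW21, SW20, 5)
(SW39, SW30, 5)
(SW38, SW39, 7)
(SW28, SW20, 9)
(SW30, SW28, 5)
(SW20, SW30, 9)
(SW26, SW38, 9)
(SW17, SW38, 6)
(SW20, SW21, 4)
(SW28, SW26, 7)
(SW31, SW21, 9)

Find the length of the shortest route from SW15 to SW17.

18 ms

Running Dijkstra from SW15:
SW15: 0
SW21: 9  (via SW15)
SW30: 12  (via SW21)
SW20: 14  (via SW21)
SW39: 14  (via SW30)
SW28: 17  (via SW30)
SW31: 18  (via SW21)
SW17: 18  (via SW39)
Shortest route: SW15–SW21–SW30–SW39–SW17 = 18 ms.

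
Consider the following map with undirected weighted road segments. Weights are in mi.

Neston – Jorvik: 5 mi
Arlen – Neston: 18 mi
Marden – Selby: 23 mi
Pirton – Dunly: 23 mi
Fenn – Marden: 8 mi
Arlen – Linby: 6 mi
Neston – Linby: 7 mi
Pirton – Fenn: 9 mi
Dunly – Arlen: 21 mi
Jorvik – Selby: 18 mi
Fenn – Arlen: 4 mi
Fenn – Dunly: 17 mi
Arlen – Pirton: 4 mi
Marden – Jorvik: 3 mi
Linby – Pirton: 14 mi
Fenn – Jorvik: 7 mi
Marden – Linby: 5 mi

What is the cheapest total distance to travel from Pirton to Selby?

Compare a few routes:
Pirton–Arlen–Fenn–Jorvik–Selby: 4+4+7+18 = 33
Pirton–Arlen–Linby–Marden–Jorvik–Selby: 4+6+5+3+18 = 36
Pirton–Fenn–Jorvik–Selby: 9+7+18 = 34
Pirton–Arlen–Fenn–Marden–Jorvik–Selby: 4+4+8+3+18 = 37
Cheapest is Pirton–Arlen–Fenn–Jorvik–Selby at 33 mi.

33 mi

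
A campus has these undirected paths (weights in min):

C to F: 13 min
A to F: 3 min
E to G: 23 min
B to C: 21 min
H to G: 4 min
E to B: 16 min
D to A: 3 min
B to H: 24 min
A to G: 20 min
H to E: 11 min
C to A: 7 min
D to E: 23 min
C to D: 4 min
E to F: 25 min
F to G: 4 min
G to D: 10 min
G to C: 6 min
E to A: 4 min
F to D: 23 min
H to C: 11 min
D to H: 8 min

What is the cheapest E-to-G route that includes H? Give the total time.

Best E to H: E → H costing 11
Shortest H→G: H → G = 4
Total via H: 11 + 4 = 15 min.

15 min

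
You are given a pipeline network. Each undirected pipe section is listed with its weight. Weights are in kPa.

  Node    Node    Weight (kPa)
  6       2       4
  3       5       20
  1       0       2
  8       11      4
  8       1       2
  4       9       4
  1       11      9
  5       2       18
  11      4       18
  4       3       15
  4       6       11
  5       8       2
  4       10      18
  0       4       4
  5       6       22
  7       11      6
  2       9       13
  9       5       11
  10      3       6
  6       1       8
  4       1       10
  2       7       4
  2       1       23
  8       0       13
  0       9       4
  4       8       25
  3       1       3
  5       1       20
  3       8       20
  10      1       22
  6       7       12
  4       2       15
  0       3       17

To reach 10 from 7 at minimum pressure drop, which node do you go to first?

11

Candidate routes:
7–11–8–1–3–10: 6+4+2+3+6 = 21
7–11–1–3–10: 6+9+3+6 = 24
The minimum is 21 kPa via 7–11–8–1–3–10.
So from 7 the first move is to 11.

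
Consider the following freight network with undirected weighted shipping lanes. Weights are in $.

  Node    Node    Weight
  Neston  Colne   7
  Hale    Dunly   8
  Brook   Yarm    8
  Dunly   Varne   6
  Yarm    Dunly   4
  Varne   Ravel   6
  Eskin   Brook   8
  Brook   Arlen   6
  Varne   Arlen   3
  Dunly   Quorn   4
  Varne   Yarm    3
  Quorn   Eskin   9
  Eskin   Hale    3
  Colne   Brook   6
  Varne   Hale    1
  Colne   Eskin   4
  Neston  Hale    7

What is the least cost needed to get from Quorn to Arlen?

Candidate routes:
Quorn → Dunly → Yarm → Varne → Arlen: 4+4+3+3 = 14
Quorn → Eskin → Hale → Varne → Arlen: 9+3+1+3 = 16
Quorn → Dunly → Varne → Arlen: 4+6+3 = 13
Quorn → Dunly → Hale → Varne → Arlen: 4+8+1+3 = 16
Cheapest is Quorn → Dunly → Varne → Arlen at $13.

$13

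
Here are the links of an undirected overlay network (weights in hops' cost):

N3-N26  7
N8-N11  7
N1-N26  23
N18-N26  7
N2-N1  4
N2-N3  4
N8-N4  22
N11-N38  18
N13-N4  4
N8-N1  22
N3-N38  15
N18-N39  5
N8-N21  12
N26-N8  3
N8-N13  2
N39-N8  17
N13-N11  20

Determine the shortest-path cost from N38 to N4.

31 hops' cost

Shortest distances from N38:
N38: 0
N3: 15  (via N38)
N11: 18  (via N38)
N2: 19  (via N3)
N26: 22  (via N3)
N1: 23  (via N2)
N8: 25  (via N11)
N13: 27  (via N8)
N18: 29  (via N26)
N4: 31  (via N13)
Shortest route: N38–N11–N8–N13–N4 = 31 hops' cost.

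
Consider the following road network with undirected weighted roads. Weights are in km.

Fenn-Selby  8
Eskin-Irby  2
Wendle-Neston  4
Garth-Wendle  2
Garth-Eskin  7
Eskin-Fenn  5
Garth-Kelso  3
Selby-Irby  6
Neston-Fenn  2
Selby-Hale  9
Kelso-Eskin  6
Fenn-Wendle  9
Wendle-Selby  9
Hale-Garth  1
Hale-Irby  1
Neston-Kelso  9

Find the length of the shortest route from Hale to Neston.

Running Dijkstra from Hale:
Hale: 0
Irby: 1  (via Hale)
Garth: 1  (via Hale)
Eskin: 3  (via Irby)
Wendle: 3  (via Garth)
Kelso: 4  (via Garth)
Neston: 7  (via Wendle)
Shortest route: Hale → Garth → Wendle → Neston = 7 km.

7 km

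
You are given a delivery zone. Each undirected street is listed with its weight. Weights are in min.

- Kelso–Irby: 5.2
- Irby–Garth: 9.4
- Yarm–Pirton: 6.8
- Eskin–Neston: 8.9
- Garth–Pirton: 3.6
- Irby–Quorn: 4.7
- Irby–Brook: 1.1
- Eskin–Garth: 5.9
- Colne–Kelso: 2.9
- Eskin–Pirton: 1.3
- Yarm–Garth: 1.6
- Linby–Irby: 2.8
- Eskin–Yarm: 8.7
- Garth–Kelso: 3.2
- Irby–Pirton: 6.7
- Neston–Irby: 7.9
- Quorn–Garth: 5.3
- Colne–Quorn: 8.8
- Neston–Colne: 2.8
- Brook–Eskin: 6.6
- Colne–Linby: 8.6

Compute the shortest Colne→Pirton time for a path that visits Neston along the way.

Shortest Colne→Neston: Colne → Neston = 2.8
Best Neston to Pirton: Neston → Eskin → Pirton costing 10.2
Total via Neston: 2.8 + 10.2 = 13 min.

13 min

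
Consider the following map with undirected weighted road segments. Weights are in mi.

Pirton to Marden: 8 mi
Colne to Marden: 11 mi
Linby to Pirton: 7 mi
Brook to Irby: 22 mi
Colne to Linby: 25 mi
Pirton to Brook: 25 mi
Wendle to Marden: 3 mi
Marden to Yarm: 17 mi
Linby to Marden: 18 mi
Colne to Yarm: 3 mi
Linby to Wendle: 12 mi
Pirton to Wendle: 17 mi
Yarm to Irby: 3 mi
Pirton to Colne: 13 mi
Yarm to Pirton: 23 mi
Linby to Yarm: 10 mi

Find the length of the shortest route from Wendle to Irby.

20 mi

Shortest distances from Wendle:
Wendle: 0
Marden: 3  (via Wendle)
Pirton: 11  (via Marden)
Linby: 12  (via Wendle)
Colne: 14  (via Marden)
Yarm: 17  (via Colne)
Irby: 20  (via Yarm)
Shortest route: Wendle–Marden–Colne–Yarm–Irby = 20 mi.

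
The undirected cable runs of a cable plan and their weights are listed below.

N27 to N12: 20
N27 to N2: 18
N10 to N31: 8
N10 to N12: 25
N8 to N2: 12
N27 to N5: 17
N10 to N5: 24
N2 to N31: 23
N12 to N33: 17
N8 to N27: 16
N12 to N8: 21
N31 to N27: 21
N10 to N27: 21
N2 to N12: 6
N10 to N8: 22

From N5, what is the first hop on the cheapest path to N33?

N27

Candidate routes:
N5 → N27 → N12 → N33: 17+20+17 = 54
N5 → N27 → N2 → N12 → N33: 17+18+6+17 = 58
The minimum is 54 via N5 → N27 → N12 → N33.
So from N5 the first move is to N27.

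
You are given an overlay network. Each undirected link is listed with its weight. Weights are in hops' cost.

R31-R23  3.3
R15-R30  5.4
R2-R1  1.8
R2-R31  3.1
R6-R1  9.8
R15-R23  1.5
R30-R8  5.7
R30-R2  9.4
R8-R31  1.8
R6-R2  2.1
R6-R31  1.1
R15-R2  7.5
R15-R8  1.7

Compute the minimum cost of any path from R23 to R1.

8.2 hops' cost

Shortest distances from R23:
R23: 0
R15: 1.5  (via R23)
R8: 3.2  (via R15)
R31: 3.3  (via R23)
R6: 4.4  (via R31)
R2: 6.4  (via R31)
R30: 6.9  (via R15)
R1: 8.2  (via R2)
Shortest route: R23 → R31 → R2 → R1 = 8.2 hops' cost.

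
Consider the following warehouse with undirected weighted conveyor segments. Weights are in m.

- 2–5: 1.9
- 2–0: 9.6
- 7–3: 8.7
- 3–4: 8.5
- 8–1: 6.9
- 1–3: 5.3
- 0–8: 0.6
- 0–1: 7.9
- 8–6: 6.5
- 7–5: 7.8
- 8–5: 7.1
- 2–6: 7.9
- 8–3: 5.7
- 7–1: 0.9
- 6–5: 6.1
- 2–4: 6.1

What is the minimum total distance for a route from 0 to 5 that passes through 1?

16.2 m

Best 0 to 1: 0 → 8 → 1 costing 7.5
Shortest 1→5: 1 → 7 → 5 = 8.7
Total via 1: 7.5 + 8.7 = 16.2 m.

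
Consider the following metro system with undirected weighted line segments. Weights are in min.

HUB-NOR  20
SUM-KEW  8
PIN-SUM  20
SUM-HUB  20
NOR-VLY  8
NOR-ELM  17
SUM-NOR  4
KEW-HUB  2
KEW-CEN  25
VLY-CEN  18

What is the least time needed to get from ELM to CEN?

43 min

Compare a few routes:
ELM - NOR - HUB - KEW - CEN: 17+20+2+25 = 64
ELM - NOR - VLY - CEN: 17+8+18 = 43
ELM - NOR - SUM - KEW - CEN: 17+4+8+25 = 54
Cheapest is ELM - NOR - VLY - CEN at 43 min.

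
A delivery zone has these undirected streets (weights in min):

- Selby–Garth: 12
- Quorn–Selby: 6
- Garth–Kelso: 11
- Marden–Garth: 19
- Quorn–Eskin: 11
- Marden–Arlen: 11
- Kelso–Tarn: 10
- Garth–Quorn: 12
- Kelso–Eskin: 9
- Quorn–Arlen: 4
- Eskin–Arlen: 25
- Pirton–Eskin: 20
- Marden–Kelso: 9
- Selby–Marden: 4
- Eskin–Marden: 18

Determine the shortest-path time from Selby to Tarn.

23 min

Shortest distances from Selby:
Selby: 0
Marden: 4  (via Selby)
Quorn: 6  (via Selby)
Arlen: 10  (via Quorn)
Garth: 12  (via Selby)
Kelso: 13  (via Marden)
Eskin: 17  (via Quorn)
Tarn: 23  (via Kelso)
Shortest route: Selby–Marden–Kelso–Tarn = 23 min.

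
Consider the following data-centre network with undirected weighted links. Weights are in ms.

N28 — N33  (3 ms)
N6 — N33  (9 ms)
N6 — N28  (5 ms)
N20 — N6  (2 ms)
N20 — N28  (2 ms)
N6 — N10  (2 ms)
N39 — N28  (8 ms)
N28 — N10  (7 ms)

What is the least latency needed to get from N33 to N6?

7 ms

Shortest distances from N33:
N33: 0
N28: 3  (via N33)
N20: 5  (via N28)
N6: 7  (via N20)
Shortest route: N33–N28–N20–N6 = 7 ms.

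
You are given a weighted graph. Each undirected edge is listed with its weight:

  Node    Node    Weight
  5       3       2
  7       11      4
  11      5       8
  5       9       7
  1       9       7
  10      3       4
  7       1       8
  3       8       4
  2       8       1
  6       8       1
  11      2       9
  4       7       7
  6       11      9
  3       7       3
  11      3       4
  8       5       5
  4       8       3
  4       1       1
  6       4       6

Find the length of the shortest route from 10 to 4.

Settle nodes by increasing distance from 10:
10: 0
3: 4  (via 10)
5: 6  (via 3)
7: 7  (via 3)
8: 8  (via 3)
11: 8  (via 3)
2: 9  (via 8)
6: 9  (via 8)
4: 11  (via 8)
Shortest route: 10–3–8–4 = 11.

11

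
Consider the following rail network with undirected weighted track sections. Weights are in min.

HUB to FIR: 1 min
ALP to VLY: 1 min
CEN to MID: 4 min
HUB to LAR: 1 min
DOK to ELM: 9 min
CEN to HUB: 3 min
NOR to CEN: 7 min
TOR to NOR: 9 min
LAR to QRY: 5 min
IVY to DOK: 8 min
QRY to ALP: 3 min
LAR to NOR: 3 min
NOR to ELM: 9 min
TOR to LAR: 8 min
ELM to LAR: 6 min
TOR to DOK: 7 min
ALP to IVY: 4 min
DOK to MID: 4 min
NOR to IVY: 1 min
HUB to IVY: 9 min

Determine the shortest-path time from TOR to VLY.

15 min

Settle nodes by increasing distance from TOR:
TOR: 0
DOK: 7  (via TOR)
LAR: 8  (via TOR)
HUB: 9  (via LAR)
NOR: 9  (via TOR)
IVY: 10  (via NOR)
FIR: 10  (via HUB)
MID: 11  (via DOK)
CEN: 12  (via HUB)
QRY: 13  (via LAR)
ALP: 14  (via IVY)
ELM: 14  (via LAR)
VLY: 15  (via ALP)
Shortest route: TOR–NOR–IVY–ALP–VLY = 15 min.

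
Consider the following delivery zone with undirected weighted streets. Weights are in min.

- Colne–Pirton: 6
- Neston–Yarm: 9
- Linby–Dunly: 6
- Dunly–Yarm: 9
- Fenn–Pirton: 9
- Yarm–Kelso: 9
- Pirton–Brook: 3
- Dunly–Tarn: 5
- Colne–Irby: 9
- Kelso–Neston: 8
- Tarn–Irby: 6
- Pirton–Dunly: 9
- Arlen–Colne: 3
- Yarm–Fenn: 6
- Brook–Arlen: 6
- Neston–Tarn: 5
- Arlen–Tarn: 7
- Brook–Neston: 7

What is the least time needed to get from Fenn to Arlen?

18 min

Running Dijkstra from Fenn:
Fenn: 0
Yarm: 6  (via Fenn)
Pirton: 9  (via Fenn)
Brook: 12  (via Pirton)
Colne: 15  (via Pirton)
Neston: 15  (via Yarm)
Dunly: 15  (via Yarm)
Kelso: 15  (via Yarm)
Arlen: 18  (via Brook)
Shortest route: Fenn → Pirton → Brook → Arlen = 18 min.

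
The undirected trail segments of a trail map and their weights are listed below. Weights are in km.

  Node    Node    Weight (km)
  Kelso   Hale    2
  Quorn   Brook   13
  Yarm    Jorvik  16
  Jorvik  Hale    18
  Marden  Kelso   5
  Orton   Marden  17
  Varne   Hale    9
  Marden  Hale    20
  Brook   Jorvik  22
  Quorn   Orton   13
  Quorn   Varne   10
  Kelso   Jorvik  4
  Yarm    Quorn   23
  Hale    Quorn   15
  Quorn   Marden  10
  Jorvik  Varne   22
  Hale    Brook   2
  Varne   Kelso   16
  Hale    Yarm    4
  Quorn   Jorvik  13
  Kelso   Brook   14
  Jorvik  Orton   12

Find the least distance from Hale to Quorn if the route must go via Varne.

Best Hale to Varne: Hale → Varne costing 9
Shortest Varne→Quorn: Varne → Quorn = 10
Total via Varne: 9 + 10 = 19 km.

19 km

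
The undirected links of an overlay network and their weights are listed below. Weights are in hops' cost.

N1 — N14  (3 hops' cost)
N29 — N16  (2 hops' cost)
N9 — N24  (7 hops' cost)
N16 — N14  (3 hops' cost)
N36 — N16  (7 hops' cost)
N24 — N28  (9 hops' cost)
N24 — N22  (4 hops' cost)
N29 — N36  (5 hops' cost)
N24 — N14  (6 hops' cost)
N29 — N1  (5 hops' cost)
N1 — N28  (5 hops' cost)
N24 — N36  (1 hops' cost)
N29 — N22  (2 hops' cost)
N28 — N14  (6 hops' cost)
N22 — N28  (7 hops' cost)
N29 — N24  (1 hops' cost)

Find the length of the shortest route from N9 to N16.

10 hops' cost

Running Dijkstra from N9:
N9: 0
N24: 7  (via N9)
N36: 8  (via N24)
N29: 8  (via N24)
N22: 10  (via N29)
N16: 10  (via N29)
Shortest route: N9 → N24 → N29 → N16 = 10 hops' cost.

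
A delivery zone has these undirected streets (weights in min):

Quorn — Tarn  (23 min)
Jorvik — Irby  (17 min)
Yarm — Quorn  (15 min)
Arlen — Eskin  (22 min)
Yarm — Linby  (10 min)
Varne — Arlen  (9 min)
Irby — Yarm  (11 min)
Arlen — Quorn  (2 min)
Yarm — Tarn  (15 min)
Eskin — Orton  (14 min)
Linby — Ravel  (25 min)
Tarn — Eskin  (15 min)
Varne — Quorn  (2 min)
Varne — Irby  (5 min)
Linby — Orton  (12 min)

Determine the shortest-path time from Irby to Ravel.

Shortest distances from Irby:
Irby: 0
Varne: 5  (via Irby)
Quorn: 7  (via Varne)
Arlen: 9  (via Quorn)
Yarm: 11  (via Irby)
Jorvik: 17  (via Irby)
Linby: 21  (via Yarm)
Tarn: 26  (via Yarm)
Eskin: 31  (via Arlen)
Orton: 33  (via Linby)
Ravel: 46  (via Linby)
Shortest route: Irby–Yarm–Linby–Ravel = 46 min.

46 min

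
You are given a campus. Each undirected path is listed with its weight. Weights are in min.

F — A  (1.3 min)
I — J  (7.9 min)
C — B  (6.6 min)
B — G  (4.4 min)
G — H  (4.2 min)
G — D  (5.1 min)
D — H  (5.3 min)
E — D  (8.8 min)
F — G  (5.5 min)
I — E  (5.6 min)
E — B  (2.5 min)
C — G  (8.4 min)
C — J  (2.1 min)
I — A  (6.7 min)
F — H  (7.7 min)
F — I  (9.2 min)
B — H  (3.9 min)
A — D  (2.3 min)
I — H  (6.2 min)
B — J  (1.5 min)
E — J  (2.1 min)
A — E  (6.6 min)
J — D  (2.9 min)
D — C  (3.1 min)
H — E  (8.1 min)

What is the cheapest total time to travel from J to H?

5.4 min

Candidate routes:
J–B–H: 1.5+3.9 = 5.4
J–D–H: 2.9+5.3 = 8.2
J–B–G–H: 1.5+4.4+4.2 = 10.1
J–E–B–H: 2.1+2.5+3.9 = 8.5
Cheapest is J–B–H at 5.4 min.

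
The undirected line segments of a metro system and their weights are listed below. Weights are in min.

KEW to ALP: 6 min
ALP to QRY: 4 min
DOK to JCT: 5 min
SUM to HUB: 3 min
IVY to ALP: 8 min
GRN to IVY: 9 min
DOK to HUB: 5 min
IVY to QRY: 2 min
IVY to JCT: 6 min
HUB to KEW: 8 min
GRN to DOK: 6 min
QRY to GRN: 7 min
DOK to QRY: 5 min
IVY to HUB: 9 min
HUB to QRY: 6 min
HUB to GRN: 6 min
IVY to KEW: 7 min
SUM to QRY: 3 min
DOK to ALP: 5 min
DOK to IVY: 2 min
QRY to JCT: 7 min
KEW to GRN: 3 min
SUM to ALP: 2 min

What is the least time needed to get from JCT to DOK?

Candidate routes:
JCT → IVY → DOK: 6+2 = 8
JCT → DOK: 5 = 5
JCT → QRY → IVY → DOK: 7+2+2 = 11
Cheapest is JCT → DOK at 5 min.

5 min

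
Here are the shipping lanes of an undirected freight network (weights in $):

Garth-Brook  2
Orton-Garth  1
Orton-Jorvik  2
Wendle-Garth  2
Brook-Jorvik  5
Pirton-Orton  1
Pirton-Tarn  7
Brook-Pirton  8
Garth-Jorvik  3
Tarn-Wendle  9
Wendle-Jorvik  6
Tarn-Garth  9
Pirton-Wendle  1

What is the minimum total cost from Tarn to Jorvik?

Enumerating some paths:
Tarn–Garth–Orton–Jorvik: 9+1+2 = 12
Tarn–Pirton–Orton–Garth–Jorvik: 7+1+1+3 = 12
Tarn–Garth–Jorvik: 9+3 = 12
Tarn–Pirton–Orton–Jorvik: 7+1+2 = 10
The minimum is $10 via Tarn–Pirton–Orton–Jorvik.

$10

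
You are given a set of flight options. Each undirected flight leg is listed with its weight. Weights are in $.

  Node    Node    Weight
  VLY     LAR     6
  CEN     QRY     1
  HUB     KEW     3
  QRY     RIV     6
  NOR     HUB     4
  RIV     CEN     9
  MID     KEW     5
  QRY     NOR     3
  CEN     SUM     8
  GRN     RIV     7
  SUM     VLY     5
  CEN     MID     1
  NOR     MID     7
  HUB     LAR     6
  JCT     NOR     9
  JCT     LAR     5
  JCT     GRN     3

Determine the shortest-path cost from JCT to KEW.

Settle nodes by increasing distance from JCT:
JCT: 0
GRN: 3  (via JCT)
LAR: 5  (via JCT)
NOR: 9  (via JCT)
RIV: 10  (via GRN)
HUB: 11  (via LAR)
VLY: 11  (via LAR)
QRY: 12  (via NOR)
CEN: 13  (via QRY)
MID: 14  (via CEN)
KEW: 14  (via HUB)
Shortest route: JCT–LAR–HUB–KEW = $14.

$14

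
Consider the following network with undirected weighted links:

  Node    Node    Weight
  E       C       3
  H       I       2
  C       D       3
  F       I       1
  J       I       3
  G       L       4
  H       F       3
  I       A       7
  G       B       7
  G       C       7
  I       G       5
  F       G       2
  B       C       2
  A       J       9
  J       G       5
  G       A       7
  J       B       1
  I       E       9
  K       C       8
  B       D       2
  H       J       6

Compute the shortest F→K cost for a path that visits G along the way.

Best F to G: F–G costing 2
Shortest G→K: G–C–K = 15
Total via G: 2 + 15 = 17.

17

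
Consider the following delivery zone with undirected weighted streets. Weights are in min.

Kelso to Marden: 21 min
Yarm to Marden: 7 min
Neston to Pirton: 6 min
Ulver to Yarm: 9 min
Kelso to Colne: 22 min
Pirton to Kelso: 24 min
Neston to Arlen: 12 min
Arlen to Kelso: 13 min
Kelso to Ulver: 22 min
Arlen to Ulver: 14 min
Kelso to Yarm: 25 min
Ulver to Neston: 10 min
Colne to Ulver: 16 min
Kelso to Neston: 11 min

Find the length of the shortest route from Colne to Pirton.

32 min

Enumerating some paths:
Colne–Kelso–Pirton: 22+24 = 46
Colne–Ulver–Neston–Pirton: 16+10+6 = 32
Colne–Kelso–Neston–Pirton: 22+11+6 = 39
The minimum is 32 min via Colne–Ulver–Neston–Pirton.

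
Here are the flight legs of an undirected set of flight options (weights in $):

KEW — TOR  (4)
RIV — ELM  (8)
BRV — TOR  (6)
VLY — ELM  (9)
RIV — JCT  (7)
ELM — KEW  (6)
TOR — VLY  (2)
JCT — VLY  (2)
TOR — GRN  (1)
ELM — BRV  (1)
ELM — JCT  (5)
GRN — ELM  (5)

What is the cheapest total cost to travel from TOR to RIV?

$11

Candidate routes:
TOR → VLY → JCT → RIV: 2+2+7 = 11
TOR → VLY → JCT → ELM → RIV: 2+2+5+8 = 17
TOR → GRN → ELM → RIV: 1+5+8 = 14
TOR → BRV → ELM → RIV: 6+1+8 = 15
Cheapest is TOR → VLY → JCT → RIV at $11.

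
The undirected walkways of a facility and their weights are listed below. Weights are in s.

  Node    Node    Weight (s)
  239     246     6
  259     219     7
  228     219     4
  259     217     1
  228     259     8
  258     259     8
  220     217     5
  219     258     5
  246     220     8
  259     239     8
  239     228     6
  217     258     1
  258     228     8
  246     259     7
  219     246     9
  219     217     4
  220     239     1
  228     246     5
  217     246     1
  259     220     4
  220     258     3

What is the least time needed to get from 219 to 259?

5 s

Candidate routes:
219–217–259: 4+1 = 5
219–258–217–259: 5+1+1 = 7
The minimum is 5 s via 219–217–259.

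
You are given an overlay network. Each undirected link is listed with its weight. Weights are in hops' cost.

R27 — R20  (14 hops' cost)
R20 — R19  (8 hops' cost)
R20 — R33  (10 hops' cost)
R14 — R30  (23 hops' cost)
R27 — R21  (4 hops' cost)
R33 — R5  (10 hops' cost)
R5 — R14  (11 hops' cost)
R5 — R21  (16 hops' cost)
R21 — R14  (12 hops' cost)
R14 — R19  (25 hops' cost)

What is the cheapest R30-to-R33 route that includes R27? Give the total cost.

Shortest R30→R27: R30 → R14 → R21 → R27 = 39
Shortest R27→R33: R27 → R20 → R33 = 24
Total via R27: 39 + 24 = 63 hops' cost.

63 hops' cost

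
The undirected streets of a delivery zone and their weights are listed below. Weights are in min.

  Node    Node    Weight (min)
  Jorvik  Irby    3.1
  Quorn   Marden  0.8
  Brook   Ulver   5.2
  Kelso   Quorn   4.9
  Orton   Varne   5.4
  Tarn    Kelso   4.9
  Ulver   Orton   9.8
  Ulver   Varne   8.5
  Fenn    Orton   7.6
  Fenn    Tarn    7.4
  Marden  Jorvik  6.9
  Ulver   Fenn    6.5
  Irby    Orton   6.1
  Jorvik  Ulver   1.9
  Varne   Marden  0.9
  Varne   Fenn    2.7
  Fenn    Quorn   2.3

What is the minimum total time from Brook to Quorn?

Candidate routes:
Brook - Ulver - Jorvik - Marden - Quorn: 5.2+1.9+6.9+0.8 = 14.8
Brook - Ulver - Fenn - Quorn: 5.2+6.5+2.3 = 14
Brook - Ulver - Varne - Marden - Quorn: 5.2+8.5+0.9+0.8 = 15.4
Cheapest is Brook - Ulver - Fenn - Quorn at 14 min.

14 min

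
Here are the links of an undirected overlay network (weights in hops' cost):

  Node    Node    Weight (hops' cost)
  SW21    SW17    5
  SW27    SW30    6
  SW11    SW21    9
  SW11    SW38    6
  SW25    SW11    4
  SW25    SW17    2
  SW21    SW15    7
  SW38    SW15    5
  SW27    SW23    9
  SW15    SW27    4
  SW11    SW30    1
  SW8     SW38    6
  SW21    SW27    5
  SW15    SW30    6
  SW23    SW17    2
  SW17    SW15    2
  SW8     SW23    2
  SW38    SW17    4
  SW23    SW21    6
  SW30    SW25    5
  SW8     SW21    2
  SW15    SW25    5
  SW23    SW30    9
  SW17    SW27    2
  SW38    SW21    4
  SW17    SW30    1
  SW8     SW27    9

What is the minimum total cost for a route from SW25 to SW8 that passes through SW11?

10 hops' cost

Shortest SW25→SW11: SW25 → SW11 = 4
Best SW11 to SW8: SW11 → SW30 → SW17 → SW23 → SW8 costing 6
Total via SW11: 4 + 6 = 10 hops' cost.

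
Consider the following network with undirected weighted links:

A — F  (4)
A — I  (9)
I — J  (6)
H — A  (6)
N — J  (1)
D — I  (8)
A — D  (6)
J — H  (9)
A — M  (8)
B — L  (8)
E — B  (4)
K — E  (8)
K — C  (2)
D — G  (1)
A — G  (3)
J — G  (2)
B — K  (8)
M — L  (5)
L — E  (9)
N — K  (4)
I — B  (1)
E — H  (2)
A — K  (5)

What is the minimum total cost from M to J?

13

Shortest distances from M:
M: 0
L: 5  (via M)
A: 8  (via M)
G: 11  (via A)
D: 12  (via G)
F: 12  (via A)
B: 13  (via L)
J: 13  (via G)
Shortest route: M → A → G → J = 13.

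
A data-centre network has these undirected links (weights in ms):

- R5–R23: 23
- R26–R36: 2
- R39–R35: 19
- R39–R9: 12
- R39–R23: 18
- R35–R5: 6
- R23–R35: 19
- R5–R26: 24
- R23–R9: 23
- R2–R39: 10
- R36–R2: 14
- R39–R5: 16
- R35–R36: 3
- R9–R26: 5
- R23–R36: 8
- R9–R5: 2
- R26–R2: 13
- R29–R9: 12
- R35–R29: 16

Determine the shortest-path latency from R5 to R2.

20 ms

Enumerating some paths:
R5–R9–R26–R2: 2+5+13 = 20
R5–R35–R36–R2: 6+3+14 = 23
Cheapest is R5–R9–R26–R2 at 20 ms.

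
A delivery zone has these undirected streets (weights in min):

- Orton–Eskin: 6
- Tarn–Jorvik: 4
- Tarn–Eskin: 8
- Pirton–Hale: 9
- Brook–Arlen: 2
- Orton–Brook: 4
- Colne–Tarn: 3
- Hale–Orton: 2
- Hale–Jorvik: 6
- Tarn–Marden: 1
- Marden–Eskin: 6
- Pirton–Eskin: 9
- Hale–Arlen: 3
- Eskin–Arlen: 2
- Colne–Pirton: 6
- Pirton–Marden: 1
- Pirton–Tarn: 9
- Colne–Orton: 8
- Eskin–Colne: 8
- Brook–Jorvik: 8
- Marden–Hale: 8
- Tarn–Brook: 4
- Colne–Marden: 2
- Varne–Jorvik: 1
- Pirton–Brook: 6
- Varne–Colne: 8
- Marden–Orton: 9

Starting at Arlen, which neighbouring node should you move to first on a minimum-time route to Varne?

Candidate routes:
Arlen–Brook–Jorvik–Varne: 2+8+1 = 11
Arlen–Hale–Jorvik–Varne: 3+6+1 = 10
Arlen–Eskin–Marden–Tarn–Jorvik–Varne: 2+6+1+4+1 = 14
Arlen–Brook–Tarn–Jorvik–Varne: 2+4+4+1 = 11
Cheapest is Arlen–Hale–Jorvik–Varne at 10 min.
So from Arlen the first move is to Hale.

Hale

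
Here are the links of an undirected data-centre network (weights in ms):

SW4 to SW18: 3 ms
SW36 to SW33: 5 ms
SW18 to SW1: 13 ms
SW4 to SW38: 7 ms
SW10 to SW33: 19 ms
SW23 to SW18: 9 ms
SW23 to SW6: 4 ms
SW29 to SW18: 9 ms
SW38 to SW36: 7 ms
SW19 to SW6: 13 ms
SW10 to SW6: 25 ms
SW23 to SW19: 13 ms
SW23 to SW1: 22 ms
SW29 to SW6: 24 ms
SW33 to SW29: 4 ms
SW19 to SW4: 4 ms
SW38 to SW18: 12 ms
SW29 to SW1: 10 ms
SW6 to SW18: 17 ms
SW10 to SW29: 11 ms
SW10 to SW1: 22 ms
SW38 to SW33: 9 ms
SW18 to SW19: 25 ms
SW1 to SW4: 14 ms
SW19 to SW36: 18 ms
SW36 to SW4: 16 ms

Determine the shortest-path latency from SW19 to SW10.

27 ms

Settle nodes by increasing distance from SW19:
SW19: 0
SW4: 4  (via SW19)
SW18: 7  (via SW4)
SW38: 11  (via SW4)
SW23: 13  (via SW19)
SW6: 13  (via SW19)
SW29: 16  (via SW18)
SW1: 18  (via SW4)
SW36: 18  (via SW19)
SW33: 20  (via SW38)
SW10: 27  (via SW29)
Shortest route: SW19–SW4–SW18–SW29–SW10 = 27 ms.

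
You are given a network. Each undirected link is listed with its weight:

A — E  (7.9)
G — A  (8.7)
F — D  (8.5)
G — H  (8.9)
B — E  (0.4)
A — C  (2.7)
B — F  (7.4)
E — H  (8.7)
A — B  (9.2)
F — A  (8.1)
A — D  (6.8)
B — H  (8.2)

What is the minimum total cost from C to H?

19.2

Running Dijkstra from C:
C: 0
A: 2.7  (via C)
D: 9.5  (via A)
E: 10.6  (via A)
F: 10.8  (via A)
B: 11  (via E)
G: 11.4  (via A)
H: 19.2  (via B)
Shortest route: C → A → E → B → H = 19.2.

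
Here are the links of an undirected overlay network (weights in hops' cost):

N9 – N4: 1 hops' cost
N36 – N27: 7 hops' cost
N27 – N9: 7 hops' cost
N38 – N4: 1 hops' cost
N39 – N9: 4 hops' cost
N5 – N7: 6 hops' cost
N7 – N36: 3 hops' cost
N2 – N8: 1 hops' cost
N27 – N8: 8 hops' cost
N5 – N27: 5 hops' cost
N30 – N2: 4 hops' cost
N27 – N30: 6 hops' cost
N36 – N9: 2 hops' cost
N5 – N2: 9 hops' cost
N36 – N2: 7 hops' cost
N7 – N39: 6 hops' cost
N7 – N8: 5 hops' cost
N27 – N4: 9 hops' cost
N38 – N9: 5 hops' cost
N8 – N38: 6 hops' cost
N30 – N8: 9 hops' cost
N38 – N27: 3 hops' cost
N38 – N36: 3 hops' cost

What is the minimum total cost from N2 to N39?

Settle nodes by increasing distance from N2:
N2: 0
N8: 1  (via N2)
N30: 4  (via N2)
N7: 6  (via N8)
N36: 7  (via N2)
N38: 7  (via N8)
N4: 8  (via N38)
N9: 9  (via N36)
N27: 9  (via N8)
N5: 9  (via N2)
N39: 12  (via N7)
Shortest route: N2–N8–N7–N39 = 12 hops' cost.

12 hops' cost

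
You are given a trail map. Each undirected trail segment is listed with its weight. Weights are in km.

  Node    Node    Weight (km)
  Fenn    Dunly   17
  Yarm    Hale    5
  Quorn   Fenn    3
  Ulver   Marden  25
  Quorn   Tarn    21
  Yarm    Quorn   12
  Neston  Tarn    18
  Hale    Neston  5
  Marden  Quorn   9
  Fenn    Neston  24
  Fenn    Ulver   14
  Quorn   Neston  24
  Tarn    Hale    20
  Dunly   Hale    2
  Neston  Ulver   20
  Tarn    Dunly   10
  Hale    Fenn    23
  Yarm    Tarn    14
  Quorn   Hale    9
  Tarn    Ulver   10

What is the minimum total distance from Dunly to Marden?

Settle nodes by increasing distance from Dunly:
Dunly: 0
Hale: 2  (via Dunly)
Yarm: 7  (via Hale)
Neston: 7  (via Hale)
Tarn: 10  (via Dunly)
Quorn: 11  (via Hale)
Fenn: 14  (via Quorn)
Ulver: 20  (via Tarn)
Marden: 20  (via Quorn)
Shortest route: Dunly–Hale–Quorn–Marden = 20 km.

20 km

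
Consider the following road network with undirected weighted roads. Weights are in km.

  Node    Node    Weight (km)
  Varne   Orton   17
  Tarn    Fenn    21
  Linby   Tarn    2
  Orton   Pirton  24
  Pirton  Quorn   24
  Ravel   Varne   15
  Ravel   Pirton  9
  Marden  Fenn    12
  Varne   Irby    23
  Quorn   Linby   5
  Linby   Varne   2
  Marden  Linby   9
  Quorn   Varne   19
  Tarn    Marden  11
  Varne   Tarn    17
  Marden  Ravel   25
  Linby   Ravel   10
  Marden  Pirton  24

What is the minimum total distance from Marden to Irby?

Compare a few routes:
Marden → Tarn → Varne → Irby: 11+17+23 = 51
Marden → Tarn → Linby → Varne → Irby: 11+2+2+23 = 38
Marden → Linby → Varne → Irby: 9+2+23 = 34
Cheapest is Marden → Linby → Varne → Irby at 34 km.

34 km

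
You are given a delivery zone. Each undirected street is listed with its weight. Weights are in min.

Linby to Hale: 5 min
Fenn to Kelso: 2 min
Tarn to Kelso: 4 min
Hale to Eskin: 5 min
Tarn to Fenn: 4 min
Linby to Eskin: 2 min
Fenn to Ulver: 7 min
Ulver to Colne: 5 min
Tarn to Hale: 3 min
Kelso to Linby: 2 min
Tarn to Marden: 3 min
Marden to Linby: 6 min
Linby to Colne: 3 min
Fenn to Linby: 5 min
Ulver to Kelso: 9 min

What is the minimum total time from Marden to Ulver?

Settle nodes by increasing distance from Marden:
Marden: 0
Tarn: 3  (via Marden)
Hale: 6  (via Tarn)
Linby: 6  (via Marden)
Kelso: 7  (via Tarn)
Fenn: 7  (via Tarn)
Eskin: 8  (via Linby)
Colne: 9  (via Linby)
Ulver: 14  (via Fenn)
Shortest route: Marden → Tarn → Fenn → Ulver = 14 min.

14 min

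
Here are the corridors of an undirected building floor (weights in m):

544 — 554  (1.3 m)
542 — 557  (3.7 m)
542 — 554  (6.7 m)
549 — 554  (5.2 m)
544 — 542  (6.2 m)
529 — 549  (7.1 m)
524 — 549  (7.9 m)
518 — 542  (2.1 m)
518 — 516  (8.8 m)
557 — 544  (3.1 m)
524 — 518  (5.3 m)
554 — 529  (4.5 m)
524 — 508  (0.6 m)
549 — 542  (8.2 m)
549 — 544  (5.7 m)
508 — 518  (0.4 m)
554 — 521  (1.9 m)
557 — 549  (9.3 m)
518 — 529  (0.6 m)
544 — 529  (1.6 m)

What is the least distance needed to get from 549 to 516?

16.5 m

Compare a few routes:
549–544–529–518–516: 5.7+1.6+0.6+8.8 = 16.7
549–529–518–516: 7.1+0.6+8.8 = 16.5
Cheapest is 549–529–518–516 at 16.5 m.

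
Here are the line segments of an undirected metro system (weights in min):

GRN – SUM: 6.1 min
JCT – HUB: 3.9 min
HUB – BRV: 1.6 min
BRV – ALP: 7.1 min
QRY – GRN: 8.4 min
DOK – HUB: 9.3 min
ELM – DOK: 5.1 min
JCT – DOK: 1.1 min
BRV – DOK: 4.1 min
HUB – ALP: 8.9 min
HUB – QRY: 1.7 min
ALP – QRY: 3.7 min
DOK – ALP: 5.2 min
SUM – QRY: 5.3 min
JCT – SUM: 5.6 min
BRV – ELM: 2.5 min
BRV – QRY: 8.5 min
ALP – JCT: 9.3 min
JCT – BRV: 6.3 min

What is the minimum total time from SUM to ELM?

Candidate routes:
SUM–JCT–HUB–BRV–ELM: 5.6+3.9+1.6+2.5 = 13.6
SUM–JCT–DOK–ELM: 5.6+1.1+5.1 = 11.8
SUM–JCT–DOK–BRV–ELM: 5.6+1.1+4.1+2.5 = 13.3
SUM–QRY–HUB–BRV–ELM: 5.3+1.7+1.6+2.5 = 11.1
The minimum is 11.1 min via SUM–QRY–HUB–BRV–ELM.

11.1 min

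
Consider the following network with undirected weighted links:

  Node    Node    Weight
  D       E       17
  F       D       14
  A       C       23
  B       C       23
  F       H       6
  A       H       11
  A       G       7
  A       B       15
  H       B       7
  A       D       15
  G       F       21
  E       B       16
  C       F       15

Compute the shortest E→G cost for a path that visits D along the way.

39

Shortest E→D: E → D = 17
Shortest D→G: D → A → G = 22
Total via D: 17 + 22 = 39.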